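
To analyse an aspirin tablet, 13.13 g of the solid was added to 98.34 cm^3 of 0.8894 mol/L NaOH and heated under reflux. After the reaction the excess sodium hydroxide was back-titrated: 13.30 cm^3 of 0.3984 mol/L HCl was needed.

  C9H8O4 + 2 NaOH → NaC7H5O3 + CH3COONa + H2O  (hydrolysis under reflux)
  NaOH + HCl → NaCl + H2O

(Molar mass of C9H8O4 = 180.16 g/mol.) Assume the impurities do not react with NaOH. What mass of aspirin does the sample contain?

7.401 g

n(NaOH) added = 0.09834 × 0.8894 = 0.08746 mol
n(HCl) used in back-titration = 0.01330 × 0.3984 = 5.299 × 10^-3 mol
n(NaOH) left over = 5.299 × 10^-3 mol (1:1 ratio)
n(NaOH) consumed by analyte = 0.08746 − 5.299 × 10^-3 = 0.08216 mol
From the 1:2 ratio, n(C9H8O4) = 1/2 × 0.08216 = 0.04108 mol
mass of C9H8O4 = 0.04108 × 180.16 = 7.401 g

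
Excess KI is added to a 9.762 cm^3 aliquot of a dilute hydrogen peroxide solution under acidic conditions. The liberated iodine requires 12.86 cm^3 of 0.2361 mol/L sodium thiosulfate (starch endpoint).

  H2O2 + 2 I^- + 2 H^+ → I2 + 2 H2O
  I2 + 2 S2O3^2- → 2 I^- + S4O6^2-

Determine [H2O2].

n(S2O3^2-) = 0.01286 × 0.2361 = 3.036 × 10^-3 mol
n(I2) = n(S2O3^2-)/2 = 1.518 × 10^-3 mol
n(H2O2) in the aliquot = 1.518 × 10^-3 mol (1:1 ratio)
[H2O2] = 1.518 × 10^-3 / 0.009762 = 0.1555 mol/L

0.1555 mol/L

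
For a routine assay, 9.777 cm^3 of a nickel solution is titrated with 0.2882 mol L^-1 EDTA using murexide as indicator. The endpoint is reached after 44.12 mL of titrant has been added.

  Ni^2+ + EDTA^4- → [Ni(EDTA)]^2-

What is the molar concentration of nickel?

1.301 mol/L

n(EDTA) = 0.04412 L × 0.2882 mol/L = 0.01272 mol
n(Ni2+) = 0.01272 mol (1:1 mole ratio)
[Ni2+] = 0.01272 mol / 0.009777 L = 1.301 mol/L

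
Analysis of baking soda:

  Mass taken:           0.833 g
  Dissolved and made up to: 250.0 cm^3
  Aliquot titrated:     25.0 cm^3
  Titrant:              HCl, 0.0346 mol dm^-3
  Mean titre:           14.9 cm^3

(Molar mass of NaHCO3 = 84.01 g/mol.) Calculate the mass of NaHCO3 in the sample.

NaHCO3 + HCl → NaCl + H2O + CO2
n(HCl) per titration = 0.0149 × 0.0346 = 5.16 × 10^-4 mol
n(NaHCO3) in each aliquot = 5.16 × 10^-4 mol (1:1 ratio)
n(NaHCO3) in the whole flask = 5.16 × 10^-4 × 250.0/25.0 = 5.16 × 10^-3 mol
mass of NaHCO3 = 5.16 × 10^-3 × 84.01 = 0.433 g

0.433 g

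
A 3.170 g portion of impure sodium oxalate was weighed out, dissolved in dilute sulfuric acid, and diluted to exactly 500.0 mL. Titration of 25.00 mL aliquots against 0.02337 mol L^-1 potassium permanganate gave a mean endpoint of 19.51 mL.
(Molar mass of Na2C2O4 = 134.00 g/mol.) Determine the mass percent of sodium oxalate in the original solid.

96.37 %

2 MnO4^- + 5 C2O4^2- + 16 H^+ → 2 Mn^2+ + 10 CO2 + 8 H2O
n(KMnO4) per titration = 0.01951 × 0.02337 = 4.559 × 10^-4 mol
From the 5:2 ratio, n(Na2C2O4) in each aliquot = 5/2 × 4.559 × 10^-4 = 1.140 × 10^-3 mol
n(Na2C2O4) in the whole flask = 1.140 × 10^-3 × 500.0/25.00 = 0.02280 mol
mass of Na2C2O4 = 0.02280 × 134.00 = 3.055 g
% Na2C2O4 = 3.055 / 3.170 × 100 = 96.37 %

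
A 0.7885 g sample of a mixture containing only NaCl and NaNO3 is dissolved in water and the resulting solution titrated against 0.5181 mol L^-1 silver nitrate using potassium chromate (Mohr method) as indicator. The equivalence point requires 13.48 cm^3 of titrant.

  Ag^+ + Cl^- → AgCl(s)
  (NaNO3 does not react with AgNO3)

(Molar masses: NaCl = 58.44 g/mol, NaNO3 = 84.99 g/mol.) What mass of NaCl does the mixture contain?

0.4081 g

n(AgNO3) = 0.01348 × 0.5181 = 6.984 × 10^-3 mol
Let x = n(NaCl), y = n(NaNO3).
Titrant: 1x = 6.984 × 10^-3;  mass: 58.44x + 84.99y = 0.7885
Solving, x = 6.984 × 10^-3 mol, y = 4.475 × 10^-3 mol
mass of NaCl = 6.984 × 10^-3 × 58.44 = 0.4081 g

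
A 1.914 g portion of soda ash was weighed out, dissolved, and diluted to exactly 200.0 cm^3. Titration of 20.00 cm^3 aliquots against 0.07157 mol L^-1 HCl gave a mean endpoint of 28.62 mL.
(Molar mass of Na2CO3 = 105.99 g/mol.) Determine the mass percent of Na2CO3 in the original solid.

56.71 %

Na2CO3 + 2 HCl → 2 NaCl + H2O + CO2
n(HCl) per titration = 0.02862 × 0.07157 = 2.048 × 10^-3 mol
From the 1:2 ratio, n(Na2CO3) in each aliquot = 1/2 × 2.048 × 10^-3 = 1.024 × 10^-3 mol
n(Na2CO3) in the whole flask = 1.024 × 10^-3 × 200.0/20.00 = 0.01024 mol
mass of Na2CO3 = 0.01024 × 105.99 = 1.086 g
% Na2CO3 = 1.086 / 1.914 × 100 = 56.71 %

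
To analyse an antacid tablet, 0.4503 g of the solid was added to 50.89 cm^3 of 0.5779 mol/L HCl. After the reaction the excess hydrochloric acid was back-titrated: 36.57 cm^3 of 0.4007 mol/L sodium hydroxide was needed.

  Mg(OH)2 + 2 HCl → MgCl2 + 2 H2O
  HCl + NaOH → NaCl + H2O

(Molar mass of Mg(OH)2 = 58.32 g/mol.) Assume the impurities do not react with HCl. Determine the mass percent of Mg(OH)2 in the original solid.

n(HCl) added = 0.05089 × 0.5779 = 0.02941 mol
n(NaOH) used in back-titration = 0.03657 × 0.4007 = 0.01465 mol
n(HCl) left over = 0.01465 mol (1:1 ratio)
n(HCl) consumed by analyte = 0.02941 − 0.01465 = 0.01476 mol
From the 1:2 ratio, n(Mg(OH)2) = 1/2 × 0.01476 = 7.378 × 10^-3 mol
mass of Mg(OH)2 = 7.378 × 10^-3 × 58.32 = 0.4303 g
% Mg(OH)2 = 0.4303 / 0.4503 × 100 = 95.55 %

95.55 %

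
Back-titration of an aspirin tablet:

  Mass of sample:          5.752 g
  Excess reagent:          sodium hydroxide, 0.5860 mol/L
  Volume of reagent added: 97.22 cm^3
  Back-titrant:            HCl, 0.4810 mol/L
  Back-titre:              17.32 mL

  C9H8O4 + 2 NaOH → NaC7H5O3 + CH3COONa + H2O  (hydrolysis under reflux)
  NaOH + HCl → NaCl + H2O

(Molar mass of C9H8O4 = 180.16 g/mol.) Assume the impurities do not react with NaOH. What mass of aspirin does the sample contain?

4.381 g

n(NaOH) added = 0.09722 × 0.5860 = 0.05697 mol
n(HCl) used in back-titration = 0.01732 × 0.4810 = 8.331 × 10^-3 mol
n(NaOH) left over = 8.331 × 10^-3 mol (1:1 ratio)
n(NaOH) consumed by analyte = 0.05697 − 8.331 × 10^-3 = 0.04864 mol
From the 1:2 ratio, n(C9H8O4) = 1/2 × 0.04864 = 0.02432 mol
mass of C9H8O4 = 0.02432 × 180.16 = 4.381 g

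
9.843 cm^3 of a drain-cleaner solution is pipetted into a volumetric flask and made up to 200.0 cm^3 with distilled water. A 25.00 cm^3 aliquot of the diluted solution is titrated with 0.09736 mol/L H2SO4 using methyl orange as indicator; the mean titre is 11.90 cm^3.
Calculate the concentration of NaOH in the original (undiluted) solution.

2 NaOH + H2SO4 → Na2SO4 + 2 H2O
n(H2SO4) = 0.01190 × 0.09736 = 1.159 × 10^-3 mol
From the 2:1 ratio, n(NaOH) in the aliquot = 2/1 × 1.159 × 10^-3 = 2.317 × 10^-3 mol
[NaOH]_dilute = 2.317 × 10^-3 / 0.02500 = 0.09269 mol/L
Dilution factor = 200.0 / 9.843 = 20.32
[NaOH]_stock = 0.09269 × 20.32 = 1.883 mol/L

1.883 mol/L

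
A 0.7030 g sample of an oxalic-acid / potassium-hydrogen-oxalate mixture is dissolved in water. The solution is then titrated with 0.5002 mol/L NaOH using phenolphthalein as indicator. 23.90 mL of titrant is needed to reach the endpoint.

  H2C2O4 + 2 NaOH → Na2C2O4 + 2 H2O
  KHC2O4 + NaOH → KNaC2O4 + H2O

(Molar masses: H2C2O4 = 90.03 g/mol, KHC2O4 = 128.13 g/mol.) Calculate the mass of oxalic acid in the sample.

n(NaOH) = 0.02390 × 0.5002 = 0.01195 mol
Let x = n(H2C2O4), y = n(KHC2O4).
Titrant: 2x + 1y = 0.01195;  mass: 90.03x + 128.13y = 0.7030
Solving, x = 4.986 × 10^-3 mol, y = 1.983 × 10^-3 mol
mass of H2C2O4 = 4.986 × 10^-3 × 90.03 = 0.4489 g

0.4489 g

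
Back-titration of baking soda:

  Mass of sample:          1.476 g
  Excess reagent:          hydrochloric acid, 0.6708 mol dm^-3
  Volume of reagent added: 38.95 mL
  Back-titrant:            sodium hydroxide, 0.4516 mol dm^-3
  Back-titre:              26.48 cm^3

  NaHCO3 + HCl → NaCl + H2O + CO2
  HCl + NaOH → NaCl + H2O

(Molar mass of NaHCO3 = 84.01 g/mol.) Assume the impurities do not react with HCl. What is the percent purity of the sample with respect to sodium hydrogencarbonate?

n(HCl) added = 0.03895 × 0.6708 = 0.02613 mol
n(NaOH) used in back-titration = 0.02648 × 0.4516 = 0.01196 mol
n(HCl) left over = 0.01196 mol (1:1 ratio)
n(HCl) consumed by analyte = 0.02613 − 0.01196 = 0.01417 mol
n(NaHCO3) = 0.01417 mol (1:1 ratio)
mass of NaHCO3 = 0.01417 × 84.01 = 1.190 g
% NaHCO3 = 1.190 / 1.476 × 100 = 80.65 %

80.65 %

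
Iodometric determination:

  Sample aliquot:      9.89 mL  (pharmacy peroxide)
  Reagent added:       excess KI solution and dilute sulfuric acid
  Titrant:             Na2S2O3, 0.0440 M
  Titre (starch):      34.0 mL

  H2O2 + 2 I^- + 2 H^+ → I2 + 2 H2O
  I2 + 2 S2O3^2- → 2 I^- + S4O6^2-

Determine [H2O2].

n(S2O3^2-) = 0.0340 × 0.0440 = 1.50 × 10^-3 mol
n(I2) = n(S2O3^2-)/2 = 7.48 × 10^-4 mol
n(H2O2) in the aliquot = 7.48 × 10^-4 mol (1:1 ratio)
[H2O2] = 7.48 × 10^-4 / 0.00989 = 0.0756 mol/L

0.0756 M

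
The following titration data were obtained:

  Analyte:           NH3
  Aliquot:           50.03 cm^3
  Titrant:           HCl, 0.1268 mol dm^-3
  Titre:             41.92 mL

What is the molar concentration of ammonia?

0.1062 mol/L

NH3 + HCl → NH4Cl
n(HCl) = 0.04192 L × 0.1268 mol/L = 5.315 × 10^-3 mol
n(NH3) = 5.315 × 10^-3 mol (1:1 mole ratio)
[NH3] = 5.315 × 10^-3 mol / 0.05003 L = 0.1062 mol/L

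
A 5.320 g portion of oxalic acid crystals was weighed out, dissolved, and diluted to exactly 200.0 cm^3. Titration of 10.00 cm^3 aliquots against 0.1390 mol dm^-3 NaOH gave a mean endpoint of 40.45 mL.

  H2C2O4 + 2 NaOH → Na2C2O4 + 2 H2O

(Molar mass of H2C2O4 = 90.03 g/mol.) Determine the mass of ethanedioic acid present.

n(NaOH) per titration = 0.04045 × 0.1390 = 5.623 × 10^-3 mol
From the 1:2 ratio, n(H2C2O4) in each aliquot = 1/2 × 5.623 × 10^-3 = 2.811 × 10^-3 mol
n(H2C2O4) in the whole flask = 2.811 × 10^-3 × 200.0/10.00 = 0.05623 mol
mass of H2C2O4 = 0.05623 × 90.03 = 5.062 g

5.062 g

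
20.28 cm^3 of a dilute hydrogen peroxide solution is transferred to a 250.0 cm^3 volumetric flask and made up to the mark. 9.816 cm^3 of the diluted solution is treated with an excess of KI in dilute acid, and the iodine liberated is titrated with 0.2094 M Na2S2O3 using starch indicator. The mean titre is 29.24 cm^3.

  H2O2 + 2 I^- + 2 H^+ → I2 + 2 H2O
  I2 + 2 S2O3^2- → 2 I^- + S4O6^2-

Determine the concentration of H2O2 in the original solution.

n(S2O3^2-) = 0.02924 × 0.2094 = 6.123 × 10^-3 mol
n(I2) = n(S2O3^2-)/2 = 3.061 × 10^-3 mol
n(H2O2) in the aliquot = 3.061 × 10^-3 mol (1:1 ratio)
[H2O2]_dilute = 3.061 × 10^-3 / 0.009816 = 0.3119 mol/L
[H2O2]_original = 0.3119 × 250.0/20.28 = 3.845 mol/L

3.845 M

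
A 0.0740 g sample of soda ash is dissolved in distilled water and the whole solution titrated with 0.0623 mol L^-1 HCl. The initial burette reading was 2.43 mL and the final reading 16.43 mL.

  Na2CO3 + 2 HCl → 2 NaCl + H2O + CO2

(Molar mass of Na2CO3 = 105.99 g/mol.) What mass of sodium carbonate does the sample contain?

0.0462 g

n(HCl) = 0.0140 L × 0.0623 mol/L = 8.72 × 10^-4 mol
From the 1:2 ratio, n(Na2CO3) = 1/2 × 8.72 × 10^-4 = 4.36 × 10^-4 mol
mass of Na2CO3 = 4.36 × 10^-4 × 105.99 g/mol = 0.0462 g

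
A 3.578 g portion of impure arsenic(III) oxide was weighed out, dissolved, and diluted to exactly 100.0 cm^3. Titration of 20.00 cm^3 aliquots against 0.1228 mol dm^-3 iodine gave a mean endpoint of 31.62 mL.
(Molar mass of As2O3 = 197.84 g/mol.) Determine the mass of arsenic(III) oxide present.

1.921 g

As2O3 + 2 I2 + 2 H2O → As2O5 + 4 HI
n(I2) per titration = 0.03162 × 0.1228 = 3.883 × 10^-3 mol
From the 1:2 ratio, n(As2O3) in each aliquot = 1/2 × 3.883 × 10^-3 = 1.941 × 10^-3 mol
n(As2O3) in the whole flask = 1.941 × 10^-3 × 100.0/20.00 = 9.707 × 10^-3 mol
mass of As2O3 = 9.707 × 10^-3 × 197.84 = 1.921 g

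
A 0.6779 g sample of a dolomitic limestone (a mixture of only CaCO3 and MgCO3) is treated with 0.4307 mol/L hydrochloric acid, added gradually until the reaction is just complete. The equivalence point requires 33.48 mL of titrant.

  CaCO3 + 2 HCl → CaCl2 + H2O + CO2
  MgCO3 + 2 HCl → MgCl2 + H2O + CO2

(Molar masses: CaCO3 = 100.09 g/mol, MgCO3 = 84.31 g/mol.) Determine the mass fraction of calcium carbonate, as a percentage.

n(HCl) = 0.03348 × 0.4307 = 0.01442 mol
Let x = n(CaCO3), y = n(MgCO3).
Titrant: 2x + 2y = 0.01442;  mass: 100.09x + 84.31y = 0.6779
Solving, x = 4.438 × 10^-3 mol, y = 2.772 × 10^-3 mol
mass of CaCO3 = 4.438 × 10^-3 × 100.09 = 0.4442 g
% CaCO3 = 0.4442 / 0.6779 × 100 = 65.53 %

65.53 %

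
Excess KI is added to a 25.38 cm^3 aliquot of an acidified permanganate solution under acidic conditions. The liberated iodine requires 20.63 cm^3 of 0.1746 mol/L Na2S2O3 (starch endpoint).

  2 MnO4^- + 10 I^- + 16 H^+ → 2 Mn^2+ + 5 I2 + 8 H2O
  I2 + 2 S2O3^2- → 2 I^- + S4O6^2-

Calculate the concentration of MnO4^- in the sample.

0.02838 mol/L

n(S2O3^2-) = 0.02063 × 0.1746 = 3.602 × 10^-3 mol
n(I2) = n(S2O3^2-)/2 = 1.801 × 10^-3 mol
From the 2:5 ratio, n(MnO4^-) in the aliquot = 2/5 × 1.801 × 10^-3 = 7.204 × 10^-4 mol
[MnO4^-] = 7.204 × 10^-4 / 0.02538 = 0.02838 mol/L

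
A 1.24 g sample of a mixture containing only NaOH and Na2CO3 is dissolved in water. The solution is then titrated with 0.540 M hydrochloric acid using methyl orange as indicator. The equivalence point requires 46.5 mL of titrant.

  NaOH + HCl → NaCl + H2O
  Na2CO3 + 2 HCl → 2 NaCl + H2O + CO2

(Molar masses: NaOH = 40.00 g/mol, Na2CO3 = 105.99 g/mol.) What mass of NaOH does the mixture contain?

n(HCl) = 0.0465 × 0.540 = 0.0251 mol
Let x = n(NaOH), y = n(Na2CO3).
Titrant: 1x + 2y = 0.0251;  mass: 40.00x + 105.99y = 1.24
Solving, x = 6.98 × 10^-3 mol, y = 9.07 × 10^-3 mol
mass of NaOH = 6.98 × 10^-3 × 40.00 = 0.279 g

0.279 g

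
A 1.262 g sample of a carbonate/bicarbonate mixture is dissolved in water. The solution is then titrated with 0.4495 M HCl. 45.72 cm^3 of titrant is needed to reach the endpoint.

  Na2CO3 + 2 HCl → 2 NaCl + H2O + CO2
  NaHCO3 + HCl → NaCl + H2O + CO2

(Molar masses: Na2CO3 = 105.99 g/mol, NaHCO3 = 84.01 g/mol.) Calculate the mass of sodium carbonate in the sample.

0.7937 g

n(HCl) = 0.04572 × 0.4495 = 0.02055 mol
Let x = n(Na2CO3), y = n(NaHCO3).
Titrant: 2x + 1y = 0.02055;  mass: 105.99x + 84.01y = 1.262
Solving, x = 7.488 × 10^-3 mol, y = 5.574 × 10^-3 mol
mass of Na2CO3 = 7.488 × 10^-3 × 105.99 = 0.7937 g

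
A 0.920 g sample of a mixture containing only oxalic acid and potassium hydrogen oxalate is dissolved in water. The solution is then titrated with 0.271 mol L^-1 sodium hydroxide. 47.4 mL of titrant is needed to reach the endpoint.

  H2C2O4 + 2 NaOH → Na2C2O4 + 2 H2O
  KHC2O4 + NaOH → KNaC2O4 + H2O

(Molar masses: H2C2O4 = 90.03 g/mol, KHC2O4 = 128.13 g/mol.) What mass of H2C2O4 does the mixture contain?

n(NaOH) = 0.0474 × 0.271 = 0.0128 mol
Let x = n(H2C2O4), y = n(KHC2O4).
Titrant: 2x + 1y = 0.0128;  mass: 90.03x + 128.13y = 0.920
Solving, x = 4.37 × 10^-3 mol, y = 4.11 × 10^-3 mol
mass of H2C2O4 = 4.37 × 10^-3 × 90.03 = 0.393 g

0.393 g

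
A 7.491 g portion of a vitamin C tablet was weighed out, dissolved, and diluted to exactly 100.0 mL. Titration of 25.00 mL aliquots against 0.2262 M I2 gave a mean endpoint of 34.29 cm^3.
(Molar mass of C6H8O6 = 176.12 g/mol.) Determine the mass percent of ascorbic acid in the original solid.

72.94 %

C6H8O6 + I2 → C6H6O6 + 2 HI
n(I2) per titration = 0.03429 × 0.2262 = 7.756 × 10^-3 mol
n(C6H8O6) in each aliquot = 7.756 × 10^-3 mol (1:1 ratio)
n(C6H8O6) in the whole flask = 7.756 × 10^-3 × 100.0/25.00 = 0.03103 mol
mass of C6H8O6 = 0.03103 × 176.12 = 5.464 g
% C6H8O6 = 5.464 / 7.491 × 100 = 72.94 %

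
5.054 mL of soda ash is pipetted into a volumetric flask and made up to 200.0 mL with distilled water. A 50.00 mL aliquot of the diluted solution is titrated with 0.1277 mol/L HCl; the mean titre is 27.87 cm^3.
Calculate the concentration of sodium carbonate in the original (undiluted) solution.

1.408 mol/L

Na2CO3 + 2 HCl → 2 NaCl + H2O + CO2
n(HCl) = 0.02787 × 0.1277 = 3.559 × 10^-3 mol
From the 1:2 ratio, n(Na2CO3) in the aliquot = 1/2 × 3.559 × 10^-3 = 1.779 × 10^-3 mol
[Na2CO3]_dilute = 1.779 × 10^-3 / 0.05000 = 0.03559 mol/L
Dilution factor = 200.0 / 5.054 = 39.57
[Na2CO3]_stock = 0.03559 × 39.57 = 1.408 mol/L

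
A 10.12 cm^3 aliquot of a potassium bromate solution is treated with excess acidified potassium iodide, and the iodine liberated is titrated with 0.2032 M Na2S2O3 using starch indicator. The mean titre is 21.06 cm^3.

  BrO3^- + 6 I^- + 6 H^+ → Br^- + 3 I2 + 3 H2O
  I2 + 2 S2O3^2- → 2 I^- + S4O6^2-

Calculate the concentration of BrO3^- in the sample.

0.07048 M

n(S2O3^2-) = 0.02106 × 0.2032 = 4.279 × 10^-3 mol
n(I2) = n(S2O3^2-)/2 = 2.140 × 10^-3 mol
From the 1:3 ratio, n(BrO3^-) in the aliquot = 1/3 × 2.140 × 10^-3 = 7.132 × 10^-4 mol
[BrO3^-] = 7.132 × 10^-4 / 0.01012 = 0.07048 mol/L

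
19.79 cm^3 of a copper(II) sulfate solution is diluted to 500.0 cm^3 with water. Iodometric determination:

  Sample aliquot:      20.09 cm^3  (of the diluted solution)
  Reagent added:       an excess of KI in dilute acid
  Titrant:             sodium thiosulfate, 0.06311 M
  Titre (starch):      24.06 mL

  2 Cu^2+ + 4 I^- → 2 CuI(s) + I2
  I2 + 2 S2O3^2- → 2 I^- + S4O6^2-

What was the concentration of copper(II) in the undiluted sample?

1.910 M

n(S2O3^2-) = 0.02406 × 0.06311 = 1.518 × 10^-3 mol
n(I2) = n(S2O3^2-)/2 = 7.592 × 10^-4 mol
From the 2:1 ratio, n(Cu2+) in the aliquot = 2/1 × 7.592 × 10^-4 = 1.518 × 10^-3 mol
[Cu2+]_dilute = 1.518 × 10^-3 / 0.02009 = 0.07558 mol/L
[Cu2+]_original = 0.07558 × 500.0/19.79 = 1.910 mol/L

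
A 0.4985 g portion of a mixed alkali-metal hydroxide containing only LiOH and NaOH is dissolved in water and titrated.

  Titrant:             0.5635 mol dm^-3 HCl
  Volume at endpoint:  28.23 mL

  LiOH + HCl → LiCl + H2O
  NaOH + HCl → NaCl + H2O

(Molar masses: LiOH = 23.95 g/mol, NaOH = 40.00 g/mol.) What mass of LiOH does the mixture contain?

n(HCl) = 0.02823 × 0.5635 = 0.01591 mol
Let x = n(LiOH), y = n(NaOH).
Titrant: 1x + 1y = 0.01591;  mass: 23.95x + 40.00y = 0.4985
Solving, x = 8.586 × 10^-3 mol, y = 7.322 × 10^-3 mol
mass of LiOH = 8.586 × 10^-3 × 23.95 = 0.2056 g

0.2056 g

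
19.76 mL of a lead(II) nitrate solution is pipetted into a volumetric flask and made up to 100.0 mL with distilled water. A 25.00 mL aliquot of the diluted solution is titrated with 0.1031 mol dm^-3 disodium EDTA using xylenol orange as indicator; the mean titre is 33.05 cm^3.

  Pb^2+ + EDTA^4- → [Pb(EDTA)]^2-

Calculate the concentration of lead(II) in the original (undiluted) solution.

0.6898 mol/L

n(EDTA) = 0.03305 × 0.1031 = 3.407 × 10^-3 mol
n(Pb2+) in the aliquot = 3.407 × 10^-3 mol (1:1 ratio)
[Pb2+]_dilute = 3.407 × 10^-3 / 0.02500 = 0.1363 mol/L
Dilution factor = 100.0 / 19.76 = 5.061
[Pb2+]_stock = 0.1363 × 5.061 = 0.6898 mol/L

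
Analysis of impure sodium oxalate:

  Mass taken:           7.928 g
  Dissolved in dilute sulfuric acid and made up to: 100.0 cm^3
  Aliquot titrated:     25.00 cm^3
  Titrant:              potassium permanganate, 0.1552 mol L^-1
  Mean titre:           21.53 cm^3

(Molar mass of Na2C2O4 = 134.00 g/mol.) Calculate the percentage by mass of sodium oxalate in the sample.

56.48 %

2 MnO4^- + 5 C2O4^2- + 16 H^+ → 2 Mn^2+ + 10 CO2 + 8 H2O
n(KMnO4) per titration = 0.02153 × 0.1552 = 3.341 × 10^-3 mol
From the 5:2 ratio, n(Na2C2O4) in each aliquot = 5/2 × 3.341 × 10^-3 = 8.354 × 10^-3 mol
n(Na2C2O4) in the whole flask = 8.354 × 10^-3 × 100.0/25.00 = 0.03341 mol
mass of Na2C2O4 = 0.03341 × 134.00 = 4.478 g
% Na2C2O4 = 4.478 / 7.928 × 100 = 56.48 %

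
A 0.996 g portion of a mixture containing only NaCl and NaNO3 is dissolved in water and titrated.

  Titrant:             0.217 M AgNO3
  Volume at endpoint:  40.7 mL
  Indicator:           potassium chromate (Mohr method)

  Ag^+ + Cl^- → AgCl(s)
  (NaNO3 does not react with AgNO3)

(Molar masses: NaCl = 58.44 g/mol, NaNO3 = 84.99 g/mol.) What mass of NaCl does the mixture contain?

n(AgNO3) = 0.0407 × 0.217 = 8.83 × 10^-3 mol
Let x = n(NaCl), y = n(NaNO3).
Titrant: 1x = 8.83 × 10^-3;  mass: 58.44x + 84.99y = 0.996
Solving, x = 8.83 × 10^-3 mol, y = 5.65 × 10^-3 mol
mass of NaCl = 8.83 × 10^-3 × 58.44 = 0.516 g

0.516 g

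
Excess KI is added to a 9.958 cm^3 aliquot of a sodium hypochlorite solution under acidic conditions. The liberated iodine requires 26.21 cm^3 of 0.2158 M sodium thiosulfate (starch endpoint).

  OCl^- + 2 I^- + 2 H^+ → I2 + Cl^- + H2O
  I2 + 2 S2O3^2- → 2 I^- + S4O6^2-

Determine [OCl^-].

n(S2O3^2-) = 0.02621 × 0.2158 = 5.656 × 10^-3 mol
n(I2) = n(S2O3^2-)/2 = 2.828 × 10^-3 mol
n(OCl^-) in the aliquot = 2.828 × 10^-3 mol (1:1 ratio)
[OCl^-] = 2.828 × 10^-3 / 0.009958 = 0.2840 mol/L

0.2840 M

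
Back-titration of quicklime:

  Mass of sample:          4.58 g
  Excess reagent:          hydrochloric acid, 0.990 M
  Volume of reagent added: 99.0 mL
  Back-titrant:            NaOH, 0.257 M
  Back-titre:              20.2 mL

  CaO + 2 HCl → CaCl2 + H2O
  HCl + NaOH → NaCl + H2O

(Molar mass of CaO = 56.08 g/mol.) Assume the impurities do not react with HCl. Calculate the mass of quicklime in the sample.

n(HCl) added = 0.0990 × 0.990 = 0.0980 mol
n(NaOH) used in back-titration = 0.0202 × 0.257 = 5.19 × 10^-3 mol
n(HCl) left over = 5.19 × 10^-3 mol (1:1 ratio)
n(HCl) consumed by analyte = 0.0980 − 5.19 × 10^-3 = 0.0928 mol
From the 1:2 ratio, n(CaO) = 1/2 × 0.0928 = 0.0464 mol
mass of CaO = 0.0464 × 56.08 = 2.60 g

2.60 g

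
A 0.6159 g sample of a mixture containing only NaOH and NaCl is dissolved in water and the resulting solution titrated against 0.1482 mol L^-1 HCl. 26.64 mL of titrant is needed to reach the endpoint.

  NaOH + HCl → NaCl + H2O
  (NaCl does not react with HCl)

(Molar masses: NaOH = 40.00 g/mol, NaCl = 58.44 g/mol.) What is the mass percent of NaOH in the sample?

25.64 %

n(HCl) = 0.02664 × 0.1482 = 3.948 × 10^-3 mol
Let x = n(NaOH), y = n(NaCl).
Titrant: 1x = 3.948 × 10^-3;  mass: 40.00x + 58.44y = 0.6159
Solving, x = 3.948 × 10^-3 mol, y = 7.837 × 10^-3 mol
mass of NaOH = 3.948 × 10^-3 × 40.00 = 0.1579 g
% NaOH = 0.1579 / 0.6159 × 100 = 25.64 %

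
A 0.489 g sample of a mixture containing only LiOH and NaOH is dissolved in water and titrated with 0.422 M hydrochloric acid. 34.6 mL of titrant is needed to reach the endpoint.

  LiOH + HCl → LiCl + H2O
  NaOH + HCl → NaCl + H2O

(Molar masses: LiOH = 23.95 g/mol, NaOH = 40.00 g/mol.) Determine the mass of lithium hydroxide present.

n(HCl) = 0.0346 × 0.422 = 0.0146 mol
Let x = n(LiOH), y = n(NaOH).
Titrant: 1x + 1y = 0.0146;  mass: 23.95x + 40.00y = 0.489
Solving, x = 5.92 × 10^-3 mol, y = 8.68 × 10^-3 mol
mass of LiOH = 5.92 × 10^-3 × 23.95 = 0.142 g

0.142 g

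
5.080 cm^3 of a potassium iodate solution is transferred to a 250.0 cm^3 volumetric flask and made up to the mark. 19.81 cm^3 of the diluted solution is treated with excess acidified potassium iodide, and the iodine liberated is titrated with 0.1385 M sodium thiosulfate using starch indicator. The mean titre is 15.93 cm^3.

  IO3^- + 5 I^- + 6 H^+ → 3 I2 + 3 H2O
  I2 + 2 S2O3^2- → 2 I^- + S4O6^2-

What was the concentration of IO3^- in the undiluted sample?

0.9135 M

n(S2O3^2-) = 0.01593 × 0.1385 = 2.206 × 10^-3 mol
n(I2) = n(S2O3^2-)/2 = 1.103 × 10^-3 mol
From the 1:3 ratio, n(IO3^-) in the aliquot = 1/3 × 1.103 × 10^-3 = 3.677 × 10^-4 mol
[IO3^-]_dilute = 3.677 × 10^-4 / 0.01981 = 0.01856 mol/L
[IO3^-]_original = 0.01856 × 250.0/5.080 = 0.9135 mol/L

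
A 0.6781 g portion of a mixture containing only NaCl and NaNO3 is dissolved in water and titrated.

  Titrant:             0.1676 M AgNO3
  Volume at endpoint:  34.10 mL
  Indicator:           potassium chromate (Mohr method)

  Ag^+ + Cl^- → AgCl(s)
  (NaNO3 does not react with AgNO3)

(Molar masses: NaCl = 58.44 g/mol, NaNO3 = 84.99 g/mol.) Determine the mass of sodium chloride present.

n(AgNO3) = 0.03410 × 0.1676 = 5.715 × 10^-3 mol
Let x = n(NaCl), y = n(NaNO3).
Titrant: 1x = 5.715 × 10^-3;  mass: 58.44x + 84.99y = 0.6781
Solving, x = 5.715 × 10^-3 mol, y = 4.049 × 10^-3 mol
mass of NaCl = 5.715 × 10^-3 × 58.44 = 0.3340 g

0.3340 g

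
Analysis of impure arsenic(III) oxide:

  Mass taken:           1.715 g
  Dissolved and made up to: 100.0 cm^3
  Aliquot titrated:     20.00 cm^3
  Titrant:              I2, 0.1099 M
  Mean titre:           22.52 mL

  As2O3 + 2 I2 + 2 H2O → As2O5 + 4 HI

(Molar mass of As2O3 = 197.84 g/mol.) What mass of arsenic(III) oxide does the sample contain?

1.224 g

n(I2) per titration = 0.02252 × 0.1099 = 2.475 × 10^-3 mol
From the 1:2 ratio, n(As2O3) in each aliquot = 1/2 × 2.475 × 10^-3 = 1.237 × 10^-3 mol
n(As2O3) in the whole flask = 1.237 × 10^-3 × 100.0/20.00 = 6.187 × 10^-3 mol
mass of As2O3 = 6.187 × 10^-3 × 197.84 = 1.224 g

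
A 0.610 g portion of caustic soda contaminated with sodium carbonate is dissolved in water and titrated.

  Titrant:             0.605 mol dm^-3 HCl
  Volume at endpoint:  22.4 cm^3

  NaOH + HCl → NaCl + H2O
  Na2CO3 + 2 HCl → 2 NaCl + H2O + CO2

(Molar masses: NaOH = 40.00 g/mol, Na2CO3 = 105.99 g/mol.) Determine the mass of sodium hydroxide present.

n(HCl) = 0.0224 × 0.605 = 0.0136 mol
Let x = n(NaOH), y = n(Na2CO3).
Titrant: 1x + 2y = 0.0136;  mass: 40.00x + 105.99y = 0.610
Solving, x = 8.33 × 10^-3 mol, y = 2.61 × 10^-3 mol
mass of NaOH = 8.33 × 10^-3 × 40.00 = 0.333 g

0.333 g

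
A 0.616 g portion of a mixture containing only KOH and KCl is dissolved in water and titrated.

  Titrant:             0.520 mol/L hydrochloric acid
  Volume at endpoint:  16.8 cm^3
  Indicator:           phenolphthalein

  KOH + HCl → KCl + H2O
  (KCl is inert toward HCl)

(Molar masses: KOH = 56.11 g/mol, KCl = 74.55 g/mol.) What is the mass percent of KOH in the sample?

n(HCl) = 0.0168 × 0.520 = 8.74 × 10^-3 mol
Let x = n(KOH), y = n(KCl).
Titrant: 1x = 8.74 × 10^-3;  mass: 56.11x + 74.55y = 0.616
Solving, x = 8.74 × 10^-3 mol, y = 1.69 × 10^-3 mol
mass of KOH = 8.74 × 10^-3 × 56.11 = 0.490 g
% KOH = 0.490 / 0.616 × 100 = 79.6 %

79.6 %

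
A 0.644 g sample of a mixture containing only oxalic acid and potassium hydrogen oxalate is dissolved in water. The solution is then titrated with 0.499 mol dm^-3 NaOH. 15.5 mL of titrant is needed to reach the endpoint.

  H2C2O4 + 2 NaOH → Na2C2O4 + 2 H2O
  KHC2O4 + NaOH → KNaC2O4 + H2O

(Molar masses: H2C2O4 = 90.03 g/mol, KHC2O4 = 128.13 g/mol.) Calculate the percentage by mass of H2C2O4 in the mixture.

n(NaOH) = 0.0155 × 0.499 = 7.73 × 10^-3 mol
Let x = n(H2C2O4), y = n(KHC2O4).
Titrant: 2x + 1y = 7.73 × 10^-3;  mass: 90.03x + 128.13y = 0.644
Solving, x = 2.09 × 10^-3 mol, y = 3.56 × 10^-3 mol
mass of H2C2O4 = 2.09 × 10^-3 × 90.03 = 0.188 g
% H2C2O4 = 0.188 / 0.644 × 100 = 29.2 %

29.2 %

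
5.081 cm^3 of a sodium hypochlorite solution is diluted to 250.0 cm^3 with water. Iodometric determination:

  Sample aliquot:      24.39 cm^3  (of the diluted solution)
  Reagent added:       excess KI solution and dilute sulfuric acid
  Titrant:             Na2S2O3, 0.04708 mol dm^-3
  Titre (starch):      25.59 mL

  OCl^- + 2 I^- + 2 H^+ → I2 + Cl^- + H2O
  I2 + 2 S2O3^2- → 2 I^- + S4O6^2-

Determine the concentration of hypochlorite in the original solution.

n(S2O3^2-) = 0.02559 × 0.04708 = 1.205 × 10^-3 mol
n(I2) = n(S2O3^2-)/2 = 6.024 × 10^-4 mol
n(OCl^-) in the aliquot = 6.024 × 10^-4 mol (1:1 ratio)
[OCl^-]_dilute = 6.024 × 10^-4 / 0.02439 = 0.02470 mol/L
[OCl^-]_original = 0.02470 × 250.0/5.081 = 1.215 mol/L

1.215 mol/L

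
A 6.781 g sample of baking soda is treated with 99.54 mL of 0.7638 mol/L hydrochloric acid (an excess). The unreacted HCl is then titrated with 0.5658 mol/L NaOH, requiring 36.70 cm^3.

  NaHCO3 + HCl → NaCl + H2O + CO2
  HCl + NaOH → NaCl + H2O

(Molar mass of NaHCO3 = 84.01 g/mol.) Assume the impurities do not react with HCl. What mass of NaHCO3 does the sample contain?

n(HCl) added = 0.09954 × 0.7638 = 0.07603 mol
n(NaOH) used in back-titration = 0.03670 × 0.5658 = 0.02076 mol
n(HCl) left over = 0.02076 mol (1:1 ratio)
n(HCl) consumed by analyte = 0.07603 − 0.02076 = 0.05526 mol
n(NaHCO3) = 0.05526 mol (1:1 ratio)
mass of NaHCO3 = 0.05526 × 84.01 = 4.643 g

4.643 g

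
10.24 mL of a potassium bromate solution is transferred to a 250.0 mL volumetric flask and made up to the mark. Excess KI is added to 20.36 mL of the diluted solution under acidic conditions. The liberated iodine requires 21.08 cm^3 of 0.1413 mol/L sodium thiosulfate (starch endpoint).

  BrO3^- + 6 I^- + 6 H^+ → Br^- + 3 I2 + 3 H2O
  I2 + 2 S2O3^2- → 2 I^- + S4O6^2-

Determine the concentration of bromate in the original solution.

0.5953 mol/L

n(S2O3^2-) = 0.02108 × 0.1413 = 2.979 × 10^-3 mol
n(I2) = n(S2O3^2-)/2 = 1.489 × 10^-3 mol
From the 1:3 ratio, n(BrO3^-) in the aliquot = 1/3 × 1.489 × 10^-3 = 4.964 × 10^-4 mol
[BrO3^-]_dilute = 4.964 × 10^-4 / 0.02036 = 0.02438 mol/L
[BrO3^-]_original = 0.02438 × 250.0/10.24 = 0.5953 mol/L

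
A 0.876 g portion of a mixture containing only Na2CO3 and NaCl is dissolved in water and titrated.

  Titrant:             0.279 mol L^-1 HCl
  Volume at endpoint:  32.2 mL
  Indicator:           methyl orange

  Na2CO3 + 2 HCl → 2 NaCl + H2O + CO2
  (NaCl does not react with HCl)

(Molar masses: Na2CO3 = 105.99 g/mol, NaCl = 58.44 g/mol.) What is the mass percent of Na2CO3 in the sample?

54.3 %

n(HCl) = 0.0322 × 0.279 = 8.98 × 10^-3 mol
Let x = n(Na2CO3), y = n(NaCl).
Titrant: 2x = 8.98 × 10^-3;  mass: 105.99x + 58.44y = 0.876
Solving, x = 4.49 × 10^-3 mol, y = 6.84 × 10^-3 mol
mass of Na2CO3 = 4.49 × 10^-3 × 105.99 = 0.476 g
% Na2CO3 = 0.476 / 0.876 × 100 = 54.3 %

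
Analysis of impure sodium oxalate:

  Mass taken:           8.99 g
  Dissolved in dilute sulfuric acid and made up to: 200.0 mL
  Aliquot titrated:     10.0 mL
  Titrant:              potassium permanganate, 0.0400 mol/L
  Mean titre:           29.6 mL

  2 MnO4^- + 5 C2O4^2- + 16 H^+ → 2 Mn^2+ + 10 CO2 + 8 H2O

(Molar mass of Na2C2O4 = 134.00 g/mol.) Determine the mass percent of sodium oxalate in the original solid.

n(KMnO4) per titration = 0.0296 × 0.0400 = 1.18 × 10^-3 mol
From the 5:2 ratio, n(Na2C2O4) in each aliquot = 5/2 × 1.18 × 10^-3 = 2.96 × 10^-3 mol
n(Na2C2O4) in the whole flask = 2.96 × 10^-3 × 200.0/10.0 = 0.0592 mol
mass of Na2C2O4 = 0.0592 × 134.00 = 7.93 g
% Na2C2O4 = 7.93 / 8.99 × 100 = 88.2 %

88.2 %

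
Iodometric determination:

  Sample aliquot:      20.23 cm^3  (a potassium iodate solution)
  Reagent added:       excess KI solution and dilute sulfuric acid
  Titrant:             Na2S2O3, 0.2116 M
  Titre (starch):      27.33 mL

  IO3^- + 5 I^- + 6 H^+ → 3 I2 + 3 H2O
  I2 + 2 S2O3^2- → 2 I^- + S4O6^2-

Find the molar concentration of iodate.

0.04764 M

n(S2O3^2-) = 0.02733 × 0.2116 = 5.783 × 10^-3 mol
n(I2) = n(S2O3^2-)/2 = 2.892 × 10^-3 mol
From the 1:3 ratio, n(IO3^-) in the aliquot = 1/3 × 2.892 × 10^-3 = 9.638 × 10^-4 mol
[IO3^-] = 9.638 × 10^-4 / 0.02023 = 0.04764 mol/L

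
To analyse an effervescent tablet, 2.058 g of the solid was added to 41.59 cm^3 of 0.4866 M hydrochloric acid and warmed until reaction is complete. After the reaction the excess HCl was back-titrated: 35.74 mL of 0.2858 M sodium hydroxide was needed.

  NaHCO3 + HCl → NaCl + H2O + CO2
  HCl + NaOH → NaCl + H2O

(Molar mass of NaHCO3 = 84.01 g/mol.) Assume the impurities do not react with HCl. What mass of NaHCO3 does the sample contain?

0.8420 g

n(HCl) added = 0.04159 × 0.4866 = 0.02024 mol
n(NaOH) used in back-titration = 0.03574 × 0.2858 = 0.01021 mol
n(HCl) left over = 0.01021 mol (1:1 ratio)
n(HCl) consumed by analyte = 0.02024 − 0.01021 = 0.01002 mol
n(NaHCO3) = 0.01002 mol (1:1 ratio)
mass of NaHCO3 = 0.01002 × 84.01 = 0.8420 g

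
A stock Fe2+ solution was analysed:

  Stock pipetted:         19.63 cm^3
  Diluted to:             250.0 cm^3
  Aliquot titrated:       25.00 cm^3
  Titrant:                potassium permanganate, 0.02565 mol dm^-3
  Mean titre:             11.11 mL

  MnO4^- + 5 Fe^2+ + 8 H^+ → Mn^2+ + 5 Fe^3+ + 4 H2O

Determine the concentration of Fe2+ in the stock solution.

n(KMnO4) = 0.01111 × 0.02565 = 2.850 × 10^-4 mol
From the 5:1 ratio, n(Fe2+) in the aliquot = 5/1 × 2.850 × 10^-4 = 1.425 × 10^-3 mol
[Fe2+]_dilute = 1.425 × 10^-3 / 0.02500 = 0.05699 mol/L
Dilution factor = 250.0 / 19.63 = 12.74
[Fe2+]_stock = 0.05699 × 12.74 = 0.7259 mol/L

0.7259 mol/L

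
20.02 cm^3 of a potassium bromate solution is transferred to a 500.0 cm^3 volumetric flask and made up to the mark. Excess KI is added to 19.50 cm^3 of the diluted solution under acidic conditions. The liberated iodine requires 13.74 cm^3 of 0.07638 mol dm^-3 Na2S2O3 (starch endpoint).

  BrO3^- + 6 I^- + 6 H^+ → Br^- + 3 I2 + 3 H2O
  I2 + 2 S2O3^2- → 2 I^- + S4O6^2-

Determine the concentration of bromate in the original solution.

0.2240 mol/L

n(S2O3^2-) = 0.01374 × 0.07638 = 1.049 × 10^-3 mol
n(I2) = n(S2O3^2-)/2 = 5.247 × 10^-4 mol
From the 1:3 ratio, n(BrO3^-) in the aliquot = 1/3 × 5.247 × 10^-4 = 1.749 × 10^-4 mol
[BrO3^-]_dilute = 1.749 × 10^-4 / 0.01950 = 0.008970 mol/L
[BrO3^-]_original = 0.008970 × 500.0/20.02 = 0.2240 mol/L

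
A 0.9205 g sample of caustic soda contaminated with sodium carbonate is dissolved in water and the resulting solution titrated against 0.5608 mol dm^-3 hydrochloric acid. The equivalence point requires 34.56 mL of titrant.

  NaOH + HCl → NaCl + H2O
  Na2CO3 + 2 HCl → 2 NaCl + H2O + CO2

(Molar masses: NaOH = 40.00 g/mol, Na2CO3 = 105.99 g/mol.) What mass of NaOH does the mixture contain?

n(HCl) = 0.03456 × 0.5608 = 0.01938 mol
Let x = n(NaOH), y = n(Na2CO3).
Titrant: 1x + 2y = 0.01938;  mass: 40.00x + 105.99y = 0.9205
Solving, x = 8.204 × 10^-3 mol, y = 5.589 × 10^-3 mol
mass of NaOH = 8.204 × 10^-3 × 40.00 = 0.3282 g

0.3282 g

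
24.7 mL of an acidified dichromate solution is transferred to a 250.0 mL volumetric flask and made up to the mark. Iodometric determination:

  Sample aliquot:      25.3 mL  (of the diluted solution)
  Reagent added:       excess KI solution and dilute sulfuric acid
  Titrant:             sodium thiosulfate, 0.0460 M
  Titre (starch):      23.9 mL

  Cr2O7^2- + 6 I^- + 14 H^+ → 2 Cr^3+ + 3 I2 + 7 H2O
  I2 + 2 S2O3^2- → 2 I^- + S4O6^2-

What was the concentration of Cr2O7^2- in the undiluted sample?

n(S2O3^2-) = 0.0239 × 0.0460 = 1.10 × 10^-3 mol
n(I2) = n(S2O3^2-)/2 = 5.50 × 10^-4 mol
From the 1:3 ratio, n(Cr2O7^2-) in the aliquot = 1/3 × 5.50 × 10^-4 = 1.83 × 10^-4 mol
[Cr2O7^2-]_dilute = 1.83 × 10^-4 / 0.0253 = 0.00724 mol/L
[Cr2O7^2-]_original = 0.00724 × 250.0/24.7 = 0.0733 mol/L

0.0733 M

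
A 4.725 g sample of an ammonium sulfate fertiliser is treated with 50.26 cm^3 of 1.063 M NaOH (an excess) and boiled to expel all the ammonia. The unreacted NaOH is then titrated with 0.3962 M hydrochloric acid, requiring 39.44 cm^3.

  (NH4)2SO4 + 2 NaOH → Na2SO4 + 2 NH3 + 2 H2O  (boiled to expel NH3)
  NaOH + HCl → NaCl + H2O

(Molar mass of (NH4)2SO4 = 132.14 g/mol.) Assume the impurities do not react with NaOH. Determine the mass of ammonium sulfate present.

2.497 g

n(NaOH) added = 0.05026 × 1.063 = 0.05343 mol
n(HCl) used in back-titration = 0.03944 × 0.3962 = 0.01563 mol
n(NaOH) left over = 0.01563 mol (1:1 ratio)
n(NaOH) consumed by analyte = 0.05343 − 0.01563 = 0.03780 mol
From the 1:2 ratio, n((NH4)2SO4) = 1/2 × 0.03780 = 0.01890 mol
mass of (NH4)2SO4 = 0.01890 × 132.14 = 2.497 g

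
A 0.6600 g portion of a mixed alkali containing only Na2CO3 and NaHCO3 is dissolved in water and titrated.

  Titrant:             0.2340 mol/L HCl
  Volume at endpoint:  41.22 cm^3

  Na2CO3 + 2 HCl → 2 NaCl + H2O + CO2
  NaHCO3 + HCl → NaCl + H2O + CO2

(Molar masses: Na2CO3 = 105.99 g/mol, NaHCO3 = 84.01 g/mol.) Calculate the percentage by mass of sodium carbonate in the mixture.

38.92 %

n(HCl) = 0.04122 × 0.2340 = 9.645 × 10^-3 mol
Let x = n(Na2CO3), y = n(NaHCO3).
Titrant: 2x + 1y = 9.645 × 10^-3;  mass: 105.99x + 84.01y = 0.6600
Solving, x = 2.423 × 10^-3 mol, y = 4.799 × 10^-3 mol
mass of Na2CO3 = 2.423 × 10^-3 × 105.99 = 0.2568 g
% Na2CO3 = 0.2568 / 0.6600 × 100 = 38.92 %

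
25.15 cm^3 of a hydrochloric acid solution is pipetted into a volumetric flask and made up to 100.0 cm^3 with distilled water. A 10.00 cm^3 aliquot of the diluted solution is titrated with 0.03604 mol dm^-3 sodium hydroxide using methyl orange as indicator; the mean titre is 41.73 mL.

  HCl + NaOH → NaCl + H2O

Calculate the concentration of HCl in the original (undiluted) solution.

0.5980 mol/L

n(NaOH) = 0.04173 × 0.03604 = 1.504 × 10^-3 mol
n(HCl) in the aliquot = 1.504 × 10^-3 mol (1:1 ratio)
[HCl]_dilute = 1.504 × 10^-3 / 0.01000 = 0.1504 mol/L
Dilution factor = 100.0 / 25.15 = 3.976
[HCl]_stock = 0.1504 × 3.976 = 0.5980 mol/L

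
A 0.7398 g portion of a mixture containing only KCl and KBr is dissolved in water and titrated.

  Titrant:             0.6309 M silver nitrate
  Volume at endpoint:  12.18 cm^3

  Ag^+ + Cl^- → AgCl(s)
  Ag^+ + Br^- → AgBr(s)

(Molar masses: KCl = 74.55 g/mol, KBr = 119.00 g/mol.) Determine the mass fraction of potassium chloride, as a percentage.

n(AgNO3) = 0.01218 × 0.6309 = 7.684 × 10^-3 mol
Let x = n(KCl), y = n(KBr).
Titrant: 1x + 1y = 7.684 × 10^-3;  mass: 74.55x + 119.00y = 0.7398
Solving, x = 3.929 × 10^-3 mol, y = 3.755 × 10^-3 mol
mass of KCl = 3.929 × 10^-3 × 74.55 = 0.2929 g
% KCl = 0.2929 / 0.7398 × 100 = 39.59 %

39.59 %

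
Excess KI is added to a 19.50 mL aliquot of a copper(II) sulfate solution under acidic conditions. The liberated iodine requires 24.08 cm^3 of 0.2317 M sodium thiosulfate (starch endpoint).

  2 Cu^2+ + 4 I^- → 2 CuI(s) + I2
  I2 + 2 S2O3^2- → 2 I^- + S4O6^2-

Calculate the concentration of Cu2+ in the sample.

n(S2O3^2-) = 0.02408 × 0.2317 = 5.579 × 10^-3 mol
n(I2) = n(S2O3^2-)/2 = 2.790 × 10^-3 mol
From the 2:1 ratio, n(Cu2+) in the aliquot = 2/1 × 2.790 × 10^-3 = 5.579 × 10^-3 mol
[Cu2+] = 5.579 × 10^-3 / 0.01950 = 0.2861 mol/L

0.2861 M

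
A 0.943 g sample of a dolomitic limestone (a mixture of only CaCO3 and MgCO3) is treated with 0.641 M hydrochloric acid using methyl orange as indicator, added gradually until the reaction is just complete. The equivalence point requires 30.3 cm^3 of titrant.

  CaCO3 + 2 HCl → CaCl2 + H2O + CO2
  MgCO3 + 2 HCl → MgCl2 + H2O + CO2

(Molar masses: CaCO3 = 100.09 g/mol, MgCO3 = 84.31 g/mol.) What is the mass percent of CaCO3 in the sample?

n(HCl) = 0.0303 × 0.641 = 0.0194 mol
Let x = n(CaCO3), y = n(MgCO3).
Titrant: 2x + 2y = 0.0194;  mass: 100.09x + 84.31y = 0.943
Solving, x = 7.87 × 10^-3 mol, y = 1.84 × 10^-3 mol
mass of CaCO3 = 7.87 × 10^-3 × 100.09 = 0.788 g
% CaCO3 = 0.788 / 0.943 × 100 = 83.6 %

83.6 %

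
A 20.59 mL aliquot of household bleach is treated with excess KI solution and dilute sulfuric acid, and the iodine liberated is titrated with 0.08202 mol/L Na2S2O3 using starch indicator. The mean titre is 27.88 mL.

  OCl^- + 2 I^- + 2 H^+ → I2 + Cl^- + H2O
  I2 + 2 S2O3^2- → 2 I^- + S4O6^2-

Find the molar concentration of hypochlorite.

0.05553 mol/L

n(S2O3^2-) = 0.02788 × 0.08202 = 2.287 × 10^-3 mol
n(I2) = n(S2O3^2-)/2 = 1.143 × 10^-3 mol
n(OCl^-) in the aliquot = 1.143 × 10^-3 mol (1:1 ratio)
[OCl^-] = 1.143 × 10^-3 / 0.02059 = 0.05553 mol/L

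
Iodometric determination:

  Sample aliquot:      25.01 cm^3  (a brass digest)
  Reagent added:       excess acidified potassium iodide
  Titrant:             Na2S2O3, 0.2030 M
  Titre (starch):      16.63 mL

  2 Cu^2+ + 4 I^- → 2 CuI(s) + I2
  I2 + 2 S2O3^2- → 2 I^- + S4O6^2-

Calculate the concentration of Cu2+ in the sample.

n(S2O3^2-) = 0.01663 × 0.2030 = 3.376 × 10^-3 mol
n(I2) = n(S2O3^2-)/2 = 1.688 × 10^-3 mol
From the 2:1 ratio, n(Cu2+) in the aliquot = 2/1 × 1.688 × 10^-3 = 3.376 × 10^-3 mol
[Cu2+] = 3.376 × 10^-3 / 0.02501 = 0.1350 mol/L

0.1350 M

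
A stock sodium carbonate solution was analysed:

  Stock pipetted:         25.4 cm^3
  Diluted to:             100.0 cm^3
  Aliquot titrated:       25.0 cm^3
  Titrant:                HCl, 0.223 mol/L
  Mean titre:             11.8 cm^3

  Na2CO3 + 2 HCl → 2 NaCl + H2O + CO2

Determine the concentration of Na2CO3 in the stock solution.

n(HCl) = 0.0118 × 0.223 = 2.63 × 10^-3 mol
From the 1:2 ratio, n(Na2CO3) in the aliquot = 1/2 × 2.63 × 10^-3 = 1.32 × 10^-3 mol
[Na2CO3]_dilute = 1.32 × 10^-3 / 0.0250 = 0.0526 mol/L
Dilution factor = 100.0 / 25.4 = 3.937
[Na2CO3]_stock = 0.0526 × 3.937 = 0.207 mol/L

0.207 mol/L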